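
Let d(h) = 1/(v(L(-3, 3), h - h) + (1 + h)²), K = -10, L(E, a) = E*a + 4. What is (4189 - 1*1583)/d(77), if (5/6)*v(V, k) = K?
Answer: 15823632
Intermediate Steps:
L(E, a) = 4 + E*a
v(V, k) = -12 (v(V, k) = (6/5)*(-10) = -12)
d(h) = 1/(-12 + (1 + h)²)
(4189 - 1*1583)/d(77) = (4189 - 1*1583)/(1/(-12 + (1 + 77)²)) = (4189 - 1583)/(1/(-12 + 78²)) = 2606/(1/(-12 + 6084)) = 2606/(1/6072) = 2606*6072 = 15823632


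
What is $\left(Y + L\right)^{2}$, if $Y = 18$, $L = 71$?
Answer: $7921$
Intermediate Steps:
$\left(Y + L\right)^{2} = \left(18 + 71\right)^{2} = 89^{2} = 7921$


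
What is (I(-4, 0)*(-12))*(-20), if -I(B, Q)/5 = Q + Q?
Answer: 0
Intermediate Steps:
I(B, Q) = -10*Q (I(B, Q) = -5*(Q + Q) = -10*Q)
(I(-4, 0)*(-12))*(-20) = (-10*0*(-12))*(-20) = (0*(-12))*(-20) = 0*(-20) = 0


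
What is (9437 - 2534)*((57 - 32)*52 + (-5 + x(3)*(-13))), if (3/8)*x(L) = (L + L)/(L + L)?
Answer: 8700081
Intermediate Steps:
x(L) = 8/3 (x(L) = 8*((L + L)/(L + L))/3 = 8*((2*L)/((2*L)))/3 = 8*((2*L)*(1/(2*L)))/3 = (8/3)*1 = 8/3)
(9437 - 2534)*((57 - 32)*52 + (-5 + x(3)*(-13))) = (9437 - 2534)*((57 - 32)*52 + (-5 + (8/3)*(-13))) = 6903*(25*52 + (-5 - 104/3)) = 6903*(1300 - 119/3) = 6903*(3781/3) = 8700081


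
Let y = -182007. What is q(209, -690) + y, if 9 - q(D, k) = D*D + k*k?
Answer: -701779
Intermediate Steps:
q(D, k) = 9 - D**2 - k**2 (q(D, k) = 9 - (D*D + k*k) = 9 - (D**2 + k**2) = 9 + (-D**2 - k**2) = 9 - D**2 - k**2)
q(209, -690) + y = (9 - 1*209**2 - 1*(-690)**2) - 182007 = (9 - 1*43681 - 1*476100) - 182007 = (9 - 43681 - 476100) - 182007 = -519772 - 182007 = -701779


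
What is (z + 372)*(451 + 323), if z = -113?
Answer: 200466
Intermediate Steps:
(z + 372)*(451 + 323) = (-113 + 372)*(451 + 323) = 259*774 = 200466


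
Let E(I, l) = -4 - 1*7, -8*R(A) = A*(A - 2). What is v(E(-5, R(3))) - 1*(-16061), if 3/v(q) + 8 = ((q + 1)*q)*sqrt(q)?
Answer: 178228915/11097 - 55*I*sqrt(11)/22194 ≈ 16061.0 - 0.0082191*I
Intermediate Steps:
R(A) = -A*(-2 + A)/8 (R(A) = -A*(A - 2)/8 = -A*(-2 + A)/8)
E(I, l) = -11 (E(I, l) = -4 - 7 = -11)
v(q) = 3/(-8 + q**(3/2)*(1 + q)) (v(q) = 3/(-8 + ((q + 1)*q)*sqrt(q)) = 3/(-8 + ((1 + q)*q)*sqrt(q)) = 3/(-8 + (q*(1 + q))*sqrt(q)) = 3/(-8 + q**(3/2)*(1 + q)))
v(E(-5, R(3))) - 1*(-16061) = 3/(-8 + (-11)**(3/2) + (-11)**(5/2)) - 1*(-16061) = 3/(-8 - 11*I*sqrt(11) + 121*I*sqrt(11)) + 16061 = 3/(-8 + 110*I*sqrt(11)) + 16061 = 16061 + 3/(-8 + 110*I*sqrt(11))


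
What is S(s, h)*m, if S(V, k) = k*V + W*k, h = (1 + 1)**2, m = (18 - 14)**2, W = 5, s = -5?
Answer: 0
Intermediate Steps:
m = 16 (m = 4**2 = 16)
h = 4 (h = 2**2 = 4)
S(V, k) = 5*k + V*k (S(V, k) = k*V + 5*k = V*k + 5*k = 5*k + V*k)
S(s, h)*m = (4*(5 - 5))*16 = (4*0)*16 = 0*16 = 0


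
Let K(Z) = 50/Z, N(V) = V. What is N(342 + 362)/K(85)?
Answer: 5984/5 ≈ 1196.8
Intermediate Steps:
N(342 + 362)/K(85) = (342 + 362)/((50/85)) = 704/((50*(1/85))) = 704/(10/17) = 704*(17/10) = 5984/5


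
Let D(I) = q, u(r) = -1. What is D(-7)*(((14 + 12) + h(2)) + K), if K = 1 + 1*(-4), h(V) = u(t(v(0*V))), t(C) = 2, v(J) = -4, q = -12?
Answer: -264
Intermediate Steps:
D(I) = -12
h(V) = -1
K = -3 (K = 1 - 4 = -3)
D(-7)*(((14 + 12) + h(2)) + K) = -12*(((14 + 12) - 1) - 3) = -12*((26 - 1) - 3) = -12*(25 - 3) = -12*22 = -264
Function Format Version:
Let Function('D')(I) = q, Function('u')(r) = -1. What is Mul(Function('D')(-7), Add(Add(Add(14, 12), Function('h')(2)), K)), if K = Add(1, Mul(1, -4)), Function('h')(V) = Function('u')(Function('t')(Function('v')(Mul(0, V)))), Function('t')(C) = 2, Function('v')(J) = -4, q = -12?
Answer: -264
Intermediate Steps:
Function('D')(I) = -12
Function('h')(V) = -1
K = -3 (K = Add(1, -4) = -3)
Mul(Function('D')(-7), Add(Add(Add(14, 12), Function('h')(2)), K)) = Mul(-12, Add(Add(Add(14, 12), -1), -3)) = Mul(-12, Add(Add(26, -1), -3)) = Mul(-12, Add(25, -3)) = Mul(-12, 22) = -264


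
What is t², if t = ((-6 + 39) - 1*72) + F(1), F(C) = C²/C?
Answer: 1444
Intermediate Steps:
F(C) = C
t = -38 (t = ((-6 + 39) - 1*72) + 1 = (33 - 72) + 1 = -39 + 1 = -38)
t² = (-38)² = 1444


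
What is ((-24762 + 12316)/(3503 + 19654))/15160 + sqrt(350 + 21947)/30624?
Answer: -6223/175530060 + sqrt(22297)/30624 ≈ 0.0048405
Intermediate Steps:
((-24762 + 12316)/(3503 + 19654))/15160 + sqrt(350 + 21947)/30624 = -12446/23157*(1/15160) + sqrt(22297)*(1/30624) = -12446*1/23157*(1/15160) + sqrt(22297)/30624 = -12446/23157*1/15160 + sqrt(22297)/30624 = -6223/175530060 + sqrt(22297)/30624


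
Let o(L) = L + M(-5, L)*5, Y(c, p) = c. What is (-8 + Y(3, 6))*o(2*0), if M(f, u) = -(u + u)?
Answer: 0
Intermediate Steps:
M(f, u) = -2*u
o(L) = -9*L (o(L) = L - 2*L*5 = L - 10*L = -9*L)
(-8 + Y(3, 6))*o(2*0) = (-8 + 3)*(-18*0) = -(-45)*0 = -5*0 = 0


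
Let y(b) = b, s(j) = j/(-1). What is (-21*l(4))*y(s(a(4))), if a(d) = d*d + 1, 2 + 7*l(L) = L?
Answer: 102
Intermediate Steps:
l(L) = -2/7 + L/7
a(d) = 1 + d² (a(d) = d² + 1 = 1 + d²)
s(j) = -j (s(j) = j*(-1) = -j)
(-21*l(4))*y(s(a(4))) = (-21*(-2/7 + (⅐)*4))*(-(1 + 4²)) = (-21*(-2/7 + 4/7))*(-(1 + 16)) = (-21*2/7)*(-1*17) = -6*(-17) = 102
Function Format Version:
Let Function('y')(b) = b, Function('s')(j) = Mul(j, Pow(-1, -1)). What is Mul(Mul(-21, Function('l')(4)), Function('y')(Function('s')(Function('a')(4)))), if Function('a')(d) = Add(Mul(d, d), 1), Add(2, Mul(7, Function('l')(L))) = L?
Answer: 102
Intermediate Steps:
Function('l')(L) = Add(Rational(-2, 7), Mul(Rational(1, 7), L))
Function('a')(d) = Add(1, Pow(d, 2)) (Function('a')(d) = Add(Pow(d, 2), 1) = Add(1, Pow(d, 2)))
Function('s')(j) = Mul(-1, j) (Function('s')(j) = Mul(j, -1) = Mul(-1, j))
Mul(Mul(-21, Function('l')(4)), Function('y')(Function('s')(Function('a')(4)))) = Mul(Mul(-21, Add(Rational(-2, 7), Mul(Rational(1, 7), 4))), Mul(-1, Add(1, Pow(4, 2)))) = Mul(Mul(-21, Add(Rational(-2, 7), Rational(4, 7))), Mul(-1, Add(1, 16))) = Mul(Mul(-21, Rational(2, 7)), Mul(-1, 17)) = Mul(-6, -17) = 102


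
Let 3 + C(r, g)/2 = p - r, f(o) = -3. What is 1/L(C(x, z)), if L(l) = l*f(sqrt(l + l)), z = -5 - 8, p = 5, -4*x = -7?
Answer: -2/3 ≈ -0.66667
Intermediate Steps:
x = 7/4 (x = -1/4*(-7) = 7/4 ≈ 1.7500)
z = -13
C(r, g) = 4 - 2*r (C(r, g) = -6 + 2*(5 - r) = -6 + (10 - 2*r) = 4 - 2*r)
L(l) = -3*l (L(l) = l*(-3) = -3*l)
1/L(C(x, z)) = 1/(-3*(4 - 2*7/4)) = 1/(-3*(4 - 7/2)) = 1/(-3*1/2) = 1/(-3/2) = -2/3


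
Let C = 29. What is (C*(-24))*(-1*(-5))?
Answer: -3480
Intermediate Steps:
(C*(-24))*(-1*(-5)) = (29*(-24))*(-1*(-5)) = -696*5 = -3480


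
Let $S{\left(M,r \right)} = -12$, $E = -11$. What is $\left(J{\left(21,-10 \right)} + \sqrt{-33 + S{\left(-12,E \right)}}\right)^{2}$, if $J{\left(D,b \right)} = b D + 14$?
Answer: $38371 - 1176 i \sqrt{5} \approx 38371.0 - 2629.6 i$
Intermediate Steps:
$J{\left(D,b \right)} = 14 + D b$ ($J{\left(D,b \right)} = D b + 14 = 14 + D b$)
$\left(J{\left(21,-10 \right)} + \sqrt{-33 + S{\left(-12,E \right)}}\right)^{2} = \left(\left(14 + 21 \left(-10\right)\right) + \sqrt{-33 - 12}\right)^{2} = \left(\left(14 - 210\right) + \sqrt{-45}\right)^{2} = \left(-196 + 3 i \sqrt{5}\right)^{2}$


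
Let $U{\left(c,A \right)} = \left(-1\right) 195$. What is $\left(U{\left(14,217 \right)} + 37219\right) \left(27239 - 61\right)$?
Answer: $1006238272$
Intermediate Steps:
$U{\left(c,A \right)} = -195$
$\left(U{\left(14,217 \right)} + 37219\right) \left(27239 - 61\right) = \left(-195 + 37219\right) \left(27239 - 61\right) = 37024 \cdot 27178 = 1006238272$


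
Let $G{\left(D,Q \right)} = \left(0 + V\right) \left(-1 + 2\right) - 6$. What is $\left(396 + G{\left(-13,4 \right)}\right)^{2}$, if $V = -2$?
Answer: $150544$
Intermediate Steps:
$G{\left(D,Q \right)} = -8$ ($G{\left(D,Q \right)} = \left(0 - 2\right) \left(-1 + 2\right) - 6 = \left(-2\right) 1 - 6 = -2 - 6 = -8$)
$\left(396 + G{\left(-13,4 \right)}\right)^{2} = \left(396 - 8\right)^{2} = 388^{2} = 150544$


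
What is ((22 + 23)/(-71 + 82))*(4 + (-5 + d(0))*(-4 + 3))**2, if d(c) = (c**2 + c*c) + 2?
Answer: 2205/11 ≈ 200.45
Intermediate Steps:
d(c) = 2 + 2*c**2 (d(c) = (c**2 + c**2) + 2 = 2*c**2 + 2 = 2 + 2*c**2)
((22 + 23)/(-71 + 82))*(4 + (-5 + d(0))*(-4 + 3))**2 = ((22 + 23)/(-71 + 82))*(4 + (-5 + (2 + 2*0**2))*(-4 + 3))**2 = (45/11)*(4 + (-5 + (2 + 2*0))*(-1))**2 = ((1/11)*45)*(4 + (-5 + (2 + 0))*(-1))**2 = 45*(4 + (-5 + 2)*(-1))**2/11 = 45*(4 - 3*(-1))**2/11 = 45*(4 + 3)**2/11 = (45/11)*7**2 = (45/11)*49 = 2205/11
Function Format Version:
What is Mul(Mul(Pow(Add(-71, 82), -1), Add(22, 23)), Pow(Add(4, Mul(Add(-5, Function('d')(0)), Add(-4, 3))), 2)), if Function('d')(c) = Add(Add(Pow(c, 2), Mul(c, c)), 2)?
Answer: Rational(2205, 11) ≈ 200.45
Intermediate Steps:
Function('d')(c) = Add(2, Mul(2, Pow(c, 2))) (Function('d')(c) = Add(Add(Pow(c, 2), Pow(c, 2)), 2) = Add(Mul(2, Pow(c, 2)), 2) = Add(2, Mul(2, Pow(c, 2))))
Mul(Mul(Pow(Add(-71, 82), -1), Add(22, 23)), Pow(Add(4, Mul(Add(-5, Function('d')(0)), Add(-4, 3))), 2)) = Mul(Mul(Pow(Add(-71, 82), -1), Add(22, 23)), Pow(Add(4, Mul(Add(-5, Add(2, Mul(2, Pow(0, 2)))), Add(-4, 3))), 2)) = Mul(Mul(Pow(11, -1), 45), Pow(Add(4, Mul(Add(-5, Add(2, Mul(2, 0))), -1)), 2)) = Mul(Mul(Rational(1, 11), 45), Pow(Add(4, Mul(Add(-5, Add(2, 0)), -1)), 2)) = Mul(Rational(45, 11), Pow(Add(4, Mul(Add(-5, 2), -1)), 2)) = Mul(Rational(45, 11), Pow(Add(4, Mul(-3, -1)), 2)) = Mul(Rational(45, 11), Pow(Add(4, 3), 2)) = Mul(Rational(45, 11), Pow(7, 2)) = Mul(Rational(45, 11), 49) = Rational(2205, 11)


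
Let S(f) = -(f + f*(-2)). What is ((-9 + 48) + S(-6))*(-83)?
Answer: -2739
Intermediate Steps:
S(f) = f (S(f) = -(f - 2*f) = -(-1)*f = f)
((-9 + 48) + S(-6))*(-83) = ((-9 + 48) - 6)*(-83) = (39 - 6)*(-83) = 33*(-83) = -2739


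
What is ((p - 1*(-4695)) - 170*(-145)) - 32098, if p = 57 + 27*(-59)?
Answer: -4289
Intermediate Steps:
p = -1536 (p = 57 - 1593 = -1536)
((p - 1*(-4695)) - 170*(-145)) - 32098 = ((-1536 - 1*(-4695)) - 170*(-145)) - 32098 = ((-1536 + 4695) + 24650) - 32098 = (3159 + 24650) - 32098 = 27809 - 32098 = -4289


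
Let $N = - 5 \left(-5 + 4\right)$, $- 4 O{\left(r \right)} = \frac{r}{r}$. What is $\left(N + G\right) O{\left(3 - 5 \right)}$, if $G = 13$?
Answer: $- \frac{9}{2} \approx -4.5$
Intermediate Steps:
$O{\left(r \right)} = - \frac{1}{4}$ ($O{\left(r \right)} = - \frac{r \frac{1}{r}}{4} = \left(- \frac{1}{4}\right) 1 = - \frac{1}{4}$)
$N = 5$ ($N = \left(-5\right) \left(-1\right) = 5$)
$\left(N + G\right) O{\left(3 - 5 \right)} = \left(5 + 13\right) \left(- \frac{1}{4}\right) = 18 \left(- \frac{1}{4}\right) = - \frac{9}{2}$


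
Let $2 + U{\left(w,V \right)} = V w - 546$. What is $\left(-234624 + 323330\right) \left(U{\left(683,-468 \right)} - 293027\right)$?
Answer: $-54396204614$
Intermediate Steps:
$U{\left(w,V \right)} = -548 + V w$ ($U{\left(w,V \right)} = -2 + \left(V w - 546\right) = -2 + \left(-546 + V w\right) = -548 + V w$)
$\left(-234624 + 323330\right) \left(U{\left(683,-468 \right)} - 293027\right) = \left(-234624 + 323330\right) \left(\left(-548 - 319644\right) - 293027\right) = 88706 \left(\left(-548 - 319644\right) - 293027\right) = 88706 \left(-320192 - 293027\right) = 88706 \left(-613219\right) = -54396204614$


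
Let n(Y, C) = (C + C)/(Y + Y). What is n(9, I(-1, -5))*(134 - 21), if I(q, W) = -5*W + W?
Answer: 2260/9 ≈ 251.11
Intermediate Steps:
I(q, W) = -4*W
n(Y, C) = C/Y (n(Y, C) = (2*C)/((2*Y)) = (2*C)*(1/(2*Y)) = C/Y)
n(9, I(-1, -5))*(134 - 21) = (-4*(-5)/9)*(134 - 21) = (20*(⅑))*113 = (20/9)*113 = 2260/9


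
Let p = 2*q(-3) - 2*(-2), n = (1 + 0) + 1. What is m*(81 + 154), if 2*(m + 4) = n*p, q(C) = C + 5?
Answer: 940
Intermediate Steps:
q(C) = 5 + C
n = 2 (n = 1 + 1 = 2)
p = 8 (p = 2*(5 - 3) - 2*(-2) = 2*2 + 4 = 4 + 4 = 8)
m = 4 (m = -4 + (2*8)/2 = -4 + (1/2)*16 = -4 + 8 = 4)
m*(81 + 154) = 4*(81 + 154) = 4*235 = 940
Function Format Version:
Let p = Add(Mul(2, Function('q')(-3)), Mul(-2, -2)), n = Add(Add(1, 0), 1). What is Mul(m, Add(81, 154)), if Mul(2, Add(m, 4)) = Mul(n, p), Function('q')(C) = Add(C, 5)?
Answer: 940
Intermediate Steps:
Function('q')(C) = Add(5, C)
n = 2 (n = Add(1, 1) = 2)
p = 8 (p = Add(Mul(2, Add(5, -3)), Mul(-2, -2)) = Add(Mul(2, 2), 4) = Add(4, 4) = 8)
m = 4 (m = Add(-4, Mul(Rational(1, 2), Mul(2, 8))) = Add(-4, Mul(Rational(1, 2), 16)) = Add(-4, 8) = 4)
Mul(m, Add(81, 154)) = Mul(4, Add(81, 154)) = Mul(4, 235) = 940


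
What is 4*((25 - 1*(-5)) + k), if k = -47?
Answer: -68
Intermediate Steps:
4*((25 - 1*(-5)) + k) = 4*((25 - 1*(-5)) - 47) = 4*((25 + 5) - 47) = 4*(30 - 47) = 4*(-17) = -68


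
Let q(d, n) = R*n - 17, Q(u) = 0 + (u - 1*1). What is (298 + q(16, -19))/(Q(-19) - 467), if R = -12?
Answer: -509/487 ≈ -1.0452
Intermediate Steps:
Q(u) = -1 + u (Q(u) = 0 + (u - 1) = 0 + (-1 + u) = -1 + u)
q(d, n) = -17 - 12*n (q(d, n) = -12*n - 17 = -17 - 12*n)
(298 + q(16, -19))/(Q(-19) - 467) = (298 + (-17 - 12*(-19)))/((-1 - 19) - 467) = (298 + (-17 + 228))/(-20 - 467) = (298 + 211)/(-487) = 509*(-1/487) = -509/487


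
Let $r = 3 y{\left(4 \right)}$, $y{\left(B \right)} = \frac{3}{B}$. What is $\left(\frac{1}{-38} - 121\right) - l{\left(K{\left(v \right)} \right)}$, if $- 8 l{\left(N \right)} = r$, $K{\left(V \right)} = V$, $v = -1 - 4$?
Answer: $- \frac{73413}{608} \approx -120.75$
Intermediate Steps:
$v = -5$ ($v = -1 - 4 = -5$)
$r = \frac{9}{4}$ ($r = 3 \cdot \frac{3}{4} = \frac{9}{4} \approx 2.25$)
$l{\left(N \right)} = - \frac{9}{32}$ ($l{\left(N \right)} = \left(- \frac{1}{8}\right) \frac{9}{4} = - \frac{9}{32}$)
$\left(\frac{1}{-38} - 121\right) - l{\left(K{\left(v \right)} \right)} = \left(\frac{1}{-38} - 121\right) - - \frac{9}{32} = \left(- \frac{1}{38} - 121\right) + \frac{9}{32} = - \frac{4599}{38} + \frac{9}{32} = - \frac{73413}{608}$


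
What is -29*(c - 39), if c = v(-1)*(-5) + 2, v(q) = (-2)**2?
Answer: 1653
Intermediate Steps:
v(q) = 4
c = -18 (c = 4*(-5) + 2 = -20 + 2 = -18)
-29*(c - 39) = -29*(-18 - 39) = -29*(-57) = 1653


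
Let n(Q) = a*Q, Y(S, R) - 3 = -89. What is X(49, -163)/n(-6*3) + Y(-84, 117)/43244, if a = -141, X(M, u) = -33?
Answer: -68555/4573053 ≈ -0.014991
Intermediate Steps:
Y(S, R) = -86 (Y(S, R) = 3 - 89 = -86)
n(Q) = -141*Q
X(49, -163)/n(-6*3) + Y(-84, 117)/43244 = -33/((-(-846)*3)) - 86/43244 = -33/((-141*(-18))) - 86*1/43244 = -33/2538 - 43/21622 = -33*1/2538 - 43/21622 = -11/846 - 43/21622 = -68555/4573053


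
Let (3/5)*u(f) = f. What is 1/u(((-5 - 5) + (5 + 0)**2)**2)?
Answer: 1/375 ≈ 0.0026667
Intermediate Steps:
u(f) = 5*f/3
1/u(((-5 - 5) + (5 + 0)**2)**2) = 1/(5*((-5 - 5) + (5 + 0)**2)**2/3) = 1/(5*(-10 + 5**2)**2/3) = 1/(5*(-10 + 25)**2/3) = 1/((5/3)*15**2) = 1/((5/3)*225) = 1/375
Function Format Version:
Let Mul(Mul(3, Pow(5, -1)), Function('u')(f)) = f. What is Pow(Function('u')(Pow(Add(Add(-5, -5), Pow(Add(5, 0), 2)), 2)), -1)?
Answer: Rational(1, 375) ≈ 0.0026667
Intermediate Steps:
Function('u')(f) = Mul(Rational(5, 3), f)
Pow(Function('u')(Pow(Add(Add(-5, -5), Pow(Add(5, 0), 2)), 2)), -1) = Pow(Mul(Rational(5, 3), Pow(Add(Add(-5, -5), Pow(Add(5, 0), 2)), 2)), -1) = Pow(Mul(Rational(5, 3), Pow(Add(-10, Pow(5, 2)), 2)), -1) = Pow(Mul(Rational(5, 3), Pow(Add(-10, 25), 2)), -1) = Pow(Mul(Rational(5, 3), Pow(15, 2)), -1) = Pow(Mul(Rational(5, 3), 225), -1) = Pow(375, -1) = Rational(1, 375)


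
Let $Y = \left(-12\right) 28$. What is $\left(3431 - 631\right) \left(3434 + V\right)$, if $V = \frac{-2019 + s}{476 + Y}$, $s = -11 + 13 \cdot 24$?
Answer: $9580840$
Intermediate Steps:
$Y = -336$
$s = 301$ ($s = -11 + 312 = 301$)
$V = - \frac{859}{70}$ ($V = \frac{-2019 + 301}{476 - 336} = - \frac{1718}{140} = \left(-1718\right) \frac{1}{140} = - \frac{859}{70} \approx -12.271$)
$\left(3431 - 631\right) \left(3434 + V\right) = \left(3431 - 631\right) \left(3434 - \frac{859}{70}\right) = 2800 \cdot \frac{239521}{70} = 9580840$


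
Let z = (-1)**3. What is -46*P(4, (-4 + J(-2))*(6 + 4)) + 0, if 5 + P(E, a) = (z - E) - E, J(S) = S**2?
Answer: 644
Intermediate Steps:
z = -1
P(E, a) = -6 - 2*E (P(E, a) = -5 + ((-1 - E) - E) = -5 + (-1 - 2*E) = -6 - 2*E)
-46*P(4, (-4 + J(-2))*(6 + 4)) + 0 = -46*(-6 - 2*4) + 0 = -46*(-6 - 8) + 0 = -46*(-14) + 0 = 644 + 0 = 644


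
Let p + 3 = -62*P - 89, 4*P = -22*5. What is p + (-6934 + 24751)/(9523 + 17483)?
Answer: 14526165/9002 ≈ 1613.7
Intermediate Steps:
P = -55/2 (P = (-22*5)/4 = (¼)*(-110) = -55/2 ≈ -27.500)
p = 1613 (p = -3 + (-62*(-55/2) - 89) = -3 + (1705 - 89) = -3 + 1616 = 1613)
p + (-6934 + 24751)/(9523 + 17483) = 1613 + (-6934 + 24751)/(9523 + 17483) = 1613 + 17817/27006 = 1613 + 17817*(1/27006) = 1613 + 5939/9002 = 14526165/9002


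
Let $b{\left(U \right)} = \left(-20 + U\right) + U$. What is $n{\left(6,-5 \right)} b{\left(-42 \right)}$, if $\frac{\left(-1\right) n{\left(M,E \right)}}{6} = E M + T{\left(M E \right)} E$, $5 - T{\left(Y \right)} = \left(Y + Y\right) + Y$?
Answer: $-315120$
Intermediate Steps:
$T{\left(Y \right)} = 5 - 3 Y$ ($T{\left(Y \right)} = 5 - \left(\left(Y + Y\right) + Y\right) = 5 - \left(2 Y + Y\right) = 5 - 3 Y$)
$b{\left(U \right)} = -20 + 2 U$
$n{\left(M,E \right)} = - 6 E M - 6 E \left(5 - 3 E M\right)$ ($n{\left(M,E \right)} = - 6 \left(E M + \left(5 - 3 M E\right) E\right) = - 6 \left(E M + \left(5 - 3 E M\right) E\right) = - 6 \left(E M + E \left(5 - 3 E M\right)\right) = - 6 E M - 6 E \left(5 - 3 E M\right)$)
$n{\left(6,-5 \right)} b{\left(-42 \right)} = 6 \left(-5\right) \left(-5 - 6 + 3 \left(-5\right) 6\right) \left(-20 + 2 \left(-42\right)\right) = 6 \left(-5\right) \left(-5 - 6 - 90\right) \left(-20 - 84\right) = 6 \left(-5\right) \left(-101\right) \left(-104\right) = 3030 \left(-104\right) = -315120$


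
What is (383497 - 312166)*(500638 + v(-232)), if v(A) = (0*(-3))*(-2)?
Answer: 35711009178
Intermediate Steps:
v(A) = 0 (v(A) = 0*(-2) = 0)
(383497 - 312166)*(500638 + v(-232)) = (383497 - 312166)*(500638 + 0) = 71331*500638 = 35711009178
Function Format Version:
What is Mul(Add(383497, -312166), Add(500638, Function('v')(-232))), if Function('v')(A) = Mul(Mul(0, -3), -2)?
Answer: 35711009178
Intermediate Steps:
Function('v')(A) = 0 (Function('v')(A) = Mul(0, -2) = 0)
Mul(Add(383497, -312166), Add(500638, Function('v')(-232))) = Mul(Add(383497, -312166), Add(500638, 0)) = Mul(71331, 500638) = 35711009178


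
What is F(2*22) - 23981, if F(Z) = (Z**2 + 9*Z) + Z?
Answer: -21605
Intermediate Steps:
F(Z) = Z**2 + 10*Z
F(2*22) - 23981 = (2*22)*(10 + 2*22) - 23981 = 44*(10 + 44) - 23981 = 44*54 - 23981 = 2376 - 23981 = -21605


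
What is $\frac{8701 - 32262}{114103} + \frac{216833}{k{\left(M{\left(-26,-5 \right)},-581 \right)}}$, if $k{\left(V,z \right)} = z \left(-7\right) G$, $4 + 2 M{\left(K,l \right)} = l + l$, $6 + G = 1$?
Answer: $- \frac{25220408734}{2320284505} \approx -10.87$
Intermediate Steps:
$G = -5$ ($G = -6 + 1 = -5$)
$M{\left(K,l \right)} = -2 + l$ ($M{\left(K,l \right)} = -2 + \frac{l + l}{2} = -2 + \frac{2 l}{2} = -2 + l$)
$k{\left(V,z \right)} = 35 z$ ($k{\left(V,z \right)} = z \left(-7\right) \left(-5\right) = - 7 z \left(-5\right) = 35 z$)
$\frac{8701 - 32262}{114103} + \frac{216833}{k{\left(M{\left(-26,-5 \right)},-581 \right)}} = \frac{8701 - 32262}{114103} + \frac{216833}{35 \left(-581\right)} = \left(8701 - 32262\right) \frac{1}{114103} + \frac{216833}{-20335} = \left(-23561\right) \frac{1}{114103} + 216833 \left(- \frac{1}{20335}\right) = - \frac{23561}{114103} - \frac{216833}{20335} = - \frac{25220408734}{2320284505}$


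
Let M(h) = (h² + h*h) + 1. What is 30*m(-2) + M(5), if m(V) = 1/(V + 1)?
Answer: 21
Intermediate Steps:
m(V) = 1/(1 + V)
M(h) = 1 + 2*h² (M(h) = (h² + h²) + 1 = 2*h² + 1 = 1 + 2*h²)
30*m(-2) + M(5) = 30/(1 - 2) + (1 + 2*5²) = 30/(-1) + (1 + 2*25) = 30*(-1) + (1 + 50) = -30 + 51 = 21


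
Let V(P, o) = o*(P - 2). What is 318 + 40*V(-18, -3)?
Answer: 2718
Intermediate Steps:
V(P, o) = o*(-2 + P)
318 + 40*V(-18, -3) = 318 + 40*(-3*(-2 - 18)) = 318 + 40*(-3*(-20)) = 318 + 40*60 = 318 + 2400 = 2718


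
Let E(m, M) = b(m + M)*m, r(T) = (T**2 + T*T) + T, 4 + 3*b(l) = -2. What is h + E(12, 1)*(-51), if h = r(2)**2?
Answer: 1324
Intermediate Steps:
b(l) = -2 (b(l) = -4/3 + (1/3)*(-2) = -4/3 - 2/3 = -2)
r(T) = T + 2*T**2 (r(T) = (T**2 + T**2) + T = 2*T**2 + T = T + 2*T**2)
E(m, M) = -2*m
h = 100 (h = (2*(1 + 2*2))**2 = (2*(1 + 4))**2 = (2*5)**2 = 10**2 = 100)
h + E(12, 1)*(-51) = 100 - 2*12*(-51) = 100 - 24*(-51) = 100 + 1224 = 1324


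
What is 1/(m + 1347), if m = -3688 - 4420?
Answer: -1/6761 ≈ -0.00014791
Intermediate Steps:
m = -8108
1/(m + 1347) = 1/(-8108 + 1347) = 1/(-6761) = -1/6761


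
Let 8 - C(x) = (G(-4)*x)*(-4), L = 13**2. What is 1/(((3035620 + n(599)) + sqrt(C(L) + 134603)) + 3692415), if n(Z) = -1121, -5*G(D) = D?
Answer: 33634570/226256859141221 - 7*sqrt(68955)/226256859141221 ≈ 1.4865e-7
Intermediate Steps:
G(D) = -D/5
L = 169
C(x) = 8 + 16*x/5 (C(x) = 8 - (-1/5*(-4))*x*(-4) = 8 - 4*x/5*(-4) = 8 - (-16)*x/5 = 8 + 16*x/5)
1/(((3035620 + n(599)) + sqrt(C(L) + 134603)) + 3692415) = 1/(((3035620 - 1121) + sqrt((8 + (16/5)*169) + 134603)) + 3692415) = 1/((3034499 + sqrt((8 + 2704/5) + 134603)) + 3692415) = 1/((3034499 + sqrt(2744/5 + 134603)) + 3692415) = 1/((3034499 + sqrt(675759/5)) + 3692415) = 1/((3034499 + 7*sqrt(68955)/5) + 3692415) = 1/(6726914 + 7*sqrt(68955)/5)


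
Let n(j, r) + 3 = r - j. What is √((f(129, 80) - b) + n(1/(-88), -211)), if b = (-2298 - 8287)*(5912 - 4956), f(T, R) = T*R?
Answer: √19610452598/44 ≈ 3182.7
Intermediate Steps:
n(j, r) = -3 + r - j (n(j, r) = -3 + (r - j) = -3 + r - j)
f(T, R) = R*T
b = -10119260 (b = -10585*956 = -10119260)
√((f(129, 80) - b) + n(1/(-88), -211)) = √((80*129 - 1*(-10119260)) + (-3 - 211 - 1/(-88))) = √((10320 + 10119260) + (-3 - 211 - 1*(-1/88))) = √(10129580 + (-3 - 211 + 1/88)) = √(10129580 - 18831/88) = √(891384209/88) = √19610452598/44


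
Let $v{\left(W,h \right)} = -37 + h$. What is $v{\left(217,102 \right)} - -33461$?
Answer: $33526$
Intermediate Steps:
$v{\left(217,102 \right)} - -33461 = \left(-37 + 102\right) - -33461 = 65 + 33461 = 33526$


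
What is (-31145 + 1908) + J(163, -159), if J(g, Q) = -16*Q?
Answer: -26693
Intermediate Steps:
(-31145 + 1908) + J(163, -159) = (-31145 + 1908) - 16*(-159) = -29237 + 2544 = -26693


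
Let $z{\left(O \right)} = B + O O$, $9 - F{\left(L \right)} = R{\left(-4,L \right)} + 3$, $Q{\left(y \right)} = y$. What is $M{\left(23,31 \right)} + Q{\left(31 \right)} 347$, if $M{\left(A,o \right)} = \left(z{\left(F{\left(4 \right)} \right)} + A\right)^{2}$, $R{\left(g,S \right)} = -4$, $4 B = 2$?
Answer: $\frac{104037}{4} \approx 26009.0$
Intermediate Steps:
$B = \frac{1}{2}$ ($B = \frac{1}{4} \cdot 2 = \frac{1}{2} \approx 0.5$)
$F{\left(L \right)} = 10$ ($F{\left(L \right)} = 9 - \left(-4 + 3\right) = 9 - -1 = 9 + 1 = 10$)
$z{\left(O \right)} = \frac{1}{2} + O^{2}$ ($z{\left(O \right)} = \frac{1}{2} + O O = \frac{1}{2} + O^{2}$)
$M{\left(A,o \right)} = \left(\frac{201}{2} + A\right)^{2}$ ($M{\left(A,o \right)} = \left(\left(\frac{1}{2} + 10^{2}\right) + A\right)^{2} = \left(\left(\frac{1}{2} + 100\right) + A\right)^{2} = \left(\frac{201}{2} + A\right)^{2}$)
$M{\left(23,31 \right)} + Q{\left(31 \right)} 347 = \frac{\left(201 + 2 \cdot 23\right)^{2}}{4} + 31 \cdot 347 = \frac{\left(201 + 46\right)^{2}}{4} + 10757 = \frac{247^{2}}{4} + 10757 = \frac{1}{4} \cdot 61009 + 10757 = \frac{61009}{4} + 10757 = \frac{104037}{4}$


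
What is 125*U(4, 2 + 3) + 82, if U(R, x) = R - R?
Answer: 82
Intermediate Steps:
U(R, x) = 0
125*U(4, 2 + 3) + 82 = 125*0 + 82 = 0 + 82 = 82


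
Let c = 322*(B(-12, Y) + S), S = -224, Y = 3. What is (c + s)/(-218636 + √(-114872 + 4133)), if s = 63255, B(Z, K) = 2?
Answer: 1799155644/47801811235 + 8229*I*√110739/47801811235 ≈ 0.037638 + 5.7287e-5*I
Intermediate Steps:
c = -71484 (c = 322*(2 - 224) = 322*(-222) = -71484)
(c + s)/(-218636 + √(-114872 + 4133)) = (-71484 + 63255)/(-218636 + √(-114872 + 4133)) = -8229/(-218636 + √(-110739)) = -8229/(-218636 + I*√110739)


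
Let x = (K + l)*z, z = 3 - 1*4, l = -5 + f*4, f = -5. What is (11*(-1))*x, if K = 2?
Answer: -253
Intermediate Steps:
l = -25 (l = -5 - 5*4 = -5 - 20 = -25)
z = -1 (z = 3 - 4 = -1)
x = 23 (x = (2 - 25)*(-1) = -23*(-1) = 23)
(11*(-1))*x = (11*(-1))*23 = -11*23 = -253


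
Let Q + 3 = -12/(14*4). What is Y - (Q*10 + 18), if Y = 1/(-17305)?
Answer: 1713188/121135 ≈ 14.143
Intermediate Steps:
Q = -45/14 (Q = -3 - 12/(14*4) = -3 - 12/56 = -3 - 12*1/56 = -3 - 3/14 = -45/14 ≈ -3.2143)
Y = -1/17305 ≈ -5.7787e-5
Y - (Q*10 + 18) = -1/17305 - (-45/14*10 + 18) = -1/17305 - (-225/7 + 18) = -1/17305 - 1*(-99/7) = -1/17305 + 99/7 = 1713188/121135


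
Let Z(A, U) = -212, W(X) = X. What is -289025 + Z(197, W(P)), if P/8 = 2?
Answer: -289237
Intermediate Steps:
P = 16 (P = 8*2 = 16)
-289025 + Z(197, W(P)) = -289025 - 212 = -289237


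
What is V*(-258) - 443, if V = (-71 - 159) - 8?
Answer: 60961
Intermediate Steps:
V = -238 (V = -230 - 8 = -238)
V*(-258) - 443 = -238*(-258) - 443 = 61404 - 443 = 60961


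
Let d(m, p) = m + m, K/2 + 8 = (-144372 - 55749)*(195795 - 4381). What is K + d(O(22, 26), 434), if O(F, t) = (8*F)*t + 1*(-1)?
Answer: -76611913054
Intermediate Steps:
O(F, t) = -1 + 8*F*t (O(F, t) = 8*F*t - 1 = -1 + 8*F*t)
K = -76611922204 (K = -16 + 2*((-144372 - 55749)*(195795 - 4381)) = -16 + 2*(-200121*191414) = -16 + 2*(-38305961094) = -16 - 76611922188 = -76611922204)
d(m, p) = 2*m
K + d(O(22, 26), 434) = -76611922204 + 2*(-1 + 8*22*26) = -76611922204 + 2*(-1 + 4576) = -76611922204 + 2*4575 = -76611922204 + 9150 = -76611913054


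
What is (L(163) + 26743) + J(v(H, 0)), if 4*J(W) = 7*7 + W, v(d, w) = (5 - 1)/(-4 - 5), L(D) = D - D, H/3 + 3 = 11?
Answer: 963185/36 ≈ 26755.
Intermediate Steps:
H = 24 (H = -9 + 3*11 = -9 + 33 = 24)
L(D) = 0
v(d, w) = -4/9 (v(d, w) = 4/(-9) = 4*(-⅑) = -4/9)
J(W) = 49/4 + W/4 (J(W) = (7*7 + W)/4 = (49 + W)/4 = 49/4 + W/4)
(L(163) + 26743) + J(v(H, 0)) = (0 + 26743) + (49/4 + (¼)*(-4/9)) = 26743 + (49/4 - ⅑) = 26743 + 437/36 = 963185/36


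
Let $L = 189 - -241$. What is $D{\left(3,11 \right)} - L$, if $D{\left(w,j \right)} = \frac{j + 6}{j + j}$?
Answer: $- \frac{9443}{22} \approx -429.23$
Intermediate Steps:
$D{\left(w,j \right)} = \frac{6 + j}{2 j}$
$L = 430$ ($L = 189 + 241 = 430$)
$D{\left(3,11 \right)} - L = \frac{6 + 11}{2 \cdot 11} - 430 = \frac{1}{2} \cdot \frac{1}{11} \cdot 17 - 430 = \frac{17}{22} - 430 = - \frac{9443}{22}$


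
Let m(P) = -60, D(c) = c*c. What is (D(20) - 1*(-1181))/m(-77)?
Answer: -527/20 ≈ -26.350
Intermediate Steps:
D(c) = c²
(D(20) - 1*(-1181))/m(-77) = (20² - 1*(-1181))/(-60) = (400 + 1181)*(-1/60) = 1581*(-1/60) = -527/20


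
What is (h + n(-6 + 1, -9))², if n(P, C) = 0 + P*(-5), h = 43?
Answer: 4624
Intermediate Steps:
n(P, C) = -5*P (n(P, C) = 0 - 5*P = -5*P)
(h + n(-6 + 1, -9))² = (43 - 5*(-6 + 1))² = (43 - 5*(-5))² = (43 + 25)² = 68² = 4624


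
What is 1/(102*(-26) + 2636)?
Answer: -1/16 ≈ -0.062500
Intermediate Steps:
1/(102*(-26) + 2636) = 1/(-2652 + 2636) = 1/(-16) = -1/16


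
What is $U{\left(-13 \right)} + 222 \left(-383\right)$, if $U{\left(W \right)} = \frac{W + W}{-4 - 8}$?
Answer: $- \frac{510143}{6} \approx -85024.0$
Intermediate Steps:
$U{\left(W \right)} = - \frac{W}{6}$ ($U{\left(W \right)} = \frac{2 W}{-12} = 2 W \left(- \frac{1}{12}\right) = - \frac{W}{6}$)
$U{\left(-13 \right)} + 222 \left(-383\right) = \left(- \frac{1}{6}\right) \left(-13\right) + 222 \left(-383\right) = \frac{13}{6} - 85026 = - \frac{510143}{6}$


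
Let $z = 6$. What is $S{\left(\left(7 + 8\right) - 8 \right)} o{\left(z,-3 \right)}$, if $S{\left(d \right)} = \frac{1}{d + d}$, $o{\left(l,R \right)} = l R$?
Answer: $- \frac{9}{7} \approx -1.2857$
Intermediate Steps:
$o{\left(l,R \right)} = R l$
$S{\left(d \right)} = \frac{1}{2 d}$
$S{\left(\left(7 + 8\right) - 8 \right)} o{\left(z,-3 \right)} = \frac{1}{2 \left(\left(7 + 8\right) - 8\right)} \left(\left(-3\right) 6\right) = \frac{1}{2 \left(15 - 8\right)} \left(-18\right) = \frac{1}{2 \cdot 7} \left(-18\right) = \frac{1}{2} \cdot \frac{1}{7} \left(-18\right) = \frac{1}{14} \left(-18\right) = - \frac{9}{7}$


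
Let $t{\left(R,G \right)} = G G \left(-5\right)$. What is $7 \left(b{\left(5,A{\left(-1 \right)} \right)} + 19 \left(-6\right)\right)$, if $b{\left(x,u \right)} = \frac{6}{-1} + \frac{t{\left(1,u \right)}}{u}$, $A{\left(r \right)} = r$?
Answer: $-805$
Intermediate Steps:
$t{\left(R,G \right)} = - 5 G^{2}$ ($t{\left(R,G \right)} = G^{2} \left(-5\right) = - 5 G^{2}$)
$b{\left(x,u \right)} = -6 - 5 u$ ($b{\left(x,u \right)} = \frac{6}{-1} + \frac{\left(-5\right) u^{2}}{u} = 6 \left(-1\right) - 5 u = -6 - 5 u$)
$7 \left(b{\left(5,A{\left(-1 \right)} \right)} + 19 \left(-6\right)\right) = 7 \left(\left(-6 - -5\right) + 19 \left(-6\right)\right) = 7 \left(\left(-6 + 5\right) - 114\right) = 7 \left(-1 - 114\right) = 7 \left(-115\right) = -805$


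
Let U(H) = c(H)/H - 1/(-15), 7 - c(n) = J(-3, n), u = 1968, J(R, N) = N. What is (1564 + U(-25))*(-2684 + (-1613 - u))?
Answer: -146862877/15 ≈ -9.7909e+6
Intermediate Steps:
c(n) = 7 - n
U(H) = 1/15 + (7 - H)/H (U(H) = (7 - H)/H - 1/(-15) = (7 - H)/H - 1*(-1/15) = (7 - H)/H + 1/15 = 1/15 + (7 - H)/H)
(1564 + U(-25))*(-2684 + (-1613 - u)) = (1564 + (-14/15 + 7/(-25)))*(-2684 + (-1613 - 1*1968)) = (1564 + (-14/15 + 7*(-1/25)))*(-2684 + (-1613 - 1968)) = (1564 + (-14/15 - 7/25))*(-2684 - 3581) = (1564 - 91/75)*(-6265) = (117209/75)*(-6265) = -146862877/15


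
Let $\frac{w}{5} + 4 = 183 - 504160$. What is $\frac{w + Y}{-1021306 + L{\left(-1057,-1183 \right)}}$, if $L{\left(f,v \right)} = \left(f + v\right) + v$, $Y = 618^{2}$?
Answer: $\frac{2137981}{1024729} \approx 2.0864$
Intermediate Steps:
$Y = 381924$
$L{\left(f,v \right)} = f + 2 v$
$w = -2519905$ ($w = -20 + 5 \left(183 - 504160\right) = -20 + 5 \left(-503977\right) = -20 - 2519885 = -2519905$)
$\frac{w + Y}{-1021306 + L{\left(-1057,-1183 \right)}} = \frac{-2519905 + 381924}{-1021306 + \left(-1057 + 2 \left(-1183\right)\right)} = - \frac{2137981}{-1021306 - 3423} = - \frac{2137981}{-1024729} = \left(-2137981\right) \left(- \frac{1}{1024729}\right) = \frac{2137981}{1024729}$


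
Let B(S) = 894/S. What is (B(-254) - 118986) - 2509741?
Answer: -333848776/127 ≈ -2.6287e+6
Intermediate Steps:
(B(-254) - 118986) - 2509741 = (894/(-254) - 118986) - 2509741 = (894*(-1/254) - 118986) - 2509741 = (-447/127 - 118986) - 2509741 = -15111669/127 - 2509741 = -333848776/127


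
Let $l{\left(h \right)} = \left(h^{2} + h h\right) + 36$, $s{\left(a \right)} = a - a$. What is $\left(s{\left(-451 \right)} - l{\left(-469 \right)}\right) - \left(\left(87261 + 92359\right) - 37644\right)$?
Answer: $-581934$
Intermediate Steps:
$s{\left(a \right)} = 0$
$l{\left(h \right)} = 36 + 2 h^{2}$ ($l{\left(h \right)} = \left(h^{2} + h^{2}\right) + 36 = 2 h^{2} + 36 = 36 + 2 h^{2}$)
$\left(s{\left(-451 \right)} - l{\left(-469 \right)}\right) - \left(\left(87261 + 92359\right) - 37644\right) = \left(0 - \left(36 + 2 \left(-469\right)^{2}\right)\right) - \left(\left(87261 + 92359\right) - 37644\right) = \left(0 - \left(36 + 2 \cdot 219961\right)\right) - \left(179620 - 37644\right) = \left(0 - \left(36 + 439922\right)\right) - 141976 = \left(0 - 439958\right) - 141976 = -439958 - 141976 = -581934$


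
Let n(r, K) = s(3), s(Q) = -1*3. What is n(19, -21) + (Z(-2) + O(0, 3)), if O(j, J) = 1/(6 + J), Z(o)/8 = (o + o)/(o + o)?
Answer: 46/9 ≈ 5.1111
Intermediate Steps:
s(Q) = -3
Z(o) = 8 (Z(o) = 8*((o + o)/(o + o)) = 8*((2*o)/((2*o))) = 8*((2*o)*(1/(2*o))) = 8*1 = 8)
n(r, K) = -3
n(19, -21) + (Z(-2) + O(0, 3)) = -3 + (8 + 1/(6 + 3)) = -3 + (8 + 1/9) = -3 + (8 + ⅑) = -3 + 73/9 = 46/9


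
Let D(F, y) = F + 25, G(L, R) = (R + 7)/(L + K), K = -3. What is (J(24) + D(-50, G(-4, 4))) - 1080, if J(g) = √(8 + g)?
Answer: -1105 + 4*√2 ≈ -1099.3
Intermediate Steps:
G(L, R) = (7 + R)/(-3 + L) (G(L, R) = (R + 7)/(L - 3) = (7 + R)/(-3 + L))
D(F, y) = 25 + F
(J(24) + D(-50, G(-4, 4))) - 1080 = (√(8 + 24) + (25 - 50)) - 1080 = (√32 - 25) - 1080 = (4*√2 - 25) - 1080 = (-25 + 4*√2) - 1080 = -1105 + 4*√2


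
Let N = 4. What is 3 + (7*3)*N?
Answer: 87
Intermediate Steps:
3 + (7*3)*N = 3 + (7*3)*4 = 3 + 21*4 = 3 + 84 = 87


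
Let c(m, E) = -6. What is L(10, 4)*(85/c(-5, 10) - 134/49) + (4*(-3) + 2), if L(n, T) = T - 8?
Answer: 8468/147 ≈ 57.605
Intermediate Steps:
L(n, T) = -8 + T
L(10, 4)*(85/c(-5, 10) - 134/49) + (4*(-3) + 2) = (-8 + 4)*(85/(-6) - 134/49) + (4*(-3) + 2) = -4*(85*(-1/6) - 134*1/49) + (-12 + 2) = -4*(-85/6 - 134/49) - 10 = -4*(-4969/294) - 10 = 9938/147 - 10 = 8468/147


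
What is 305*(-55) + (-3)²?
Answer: -16766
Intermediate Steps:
305*(-55) + (-3)² = -16775 + 9 = -16766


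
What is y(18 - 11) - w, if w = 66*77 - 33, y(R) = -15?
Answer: -5064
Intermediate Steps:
w = 5049 (w = 5082 - 33 = 5049)
y(18 - 11) - w = -15 - 1*5049 = -15 - 5049 = -5064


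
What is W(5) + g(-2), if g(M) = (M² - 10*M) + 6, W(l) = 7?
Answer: 37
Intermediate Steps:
g(M) = 6 + M² - 10*M
W(5) + g(-2) = 7 + (6 + (-2)² - 10*(-2)) = 7 + (6 + 4 + 20) = 7 + 30 = 37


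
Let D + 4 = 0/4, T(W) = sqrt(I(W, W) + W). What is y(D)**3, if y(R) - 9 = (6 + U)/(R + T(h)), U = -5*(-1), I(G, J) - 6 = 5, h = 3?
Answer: -37427/2 - 20471*sqrt(14)/4 ≈ -37862.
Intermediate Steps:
I(G, J) = 11 (I(G, J) = 6 + 5 = 11)
U = 5
T(W) = sqrt(11 + W)
D = -4 (D = -4 + 0/4 = -4 + 0*(1/4) = -4 + 0 = -4)
y(R) = 9 + 11/(R + sqrt(14)) (y(R) = 9 + (6 + 5)/(R + sqrt(11 + 3)) = 9 + 11/(R + sqrt(14)))
y(D)**3 = ((11 + 9*(-4) + 9*sqrt(14))/(-4 + sqrt(14)))**3 = ((11 - 36 + 9*sqrt(14))/(-4 + sqrt(14)))**3 = ((-25 + 9*sqrt(14))/(-4 + sqrt(14)))**3 = (-25 + 9*sqrt(14))**3/(-4 + sqrt(14))**3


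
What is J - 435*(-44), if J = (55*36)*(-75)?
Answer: -129360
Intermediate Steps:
J = -148500 (J = 1980*(-75) = -148500)
J - 435*(-44) = -148500 - 435*(-44) = -148500 + 19140 = -129360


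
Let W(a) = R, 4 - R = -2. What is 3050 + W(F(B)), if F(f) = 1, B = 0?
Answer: 3056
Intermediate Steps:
R = 6 (R = 4 - 1*(-2) = 4 + 2 = 6)
W(a) = 6
3050 + W(F(B)) = 3050 + 6 = 3056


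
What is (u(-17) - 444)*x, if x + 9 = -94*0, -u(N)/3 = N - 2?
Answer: 3483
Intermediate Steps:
u(N) = 6 - 3*N (u(N) = -3*(N - 2) = -3*(-2 + N) = 6 - 3*N)
x = -9 (x = -9 - 94*0 = -9 + 0 = -9)
(u(-17) - 444)*x = ((6 - 3*(-17)) - 444)*(-9) = ((6 + 51) - 444)*(-9) = (57 - 444)*(-9) = -387*(-9) = 3483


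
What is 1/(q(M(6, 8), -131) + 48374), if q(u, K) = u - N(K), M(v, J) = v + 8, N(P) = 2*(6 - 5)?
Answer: 1/48386 ≈ 2.0667e-5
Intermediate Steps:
N(P) = 2 (N(P) = 2*1 = 2)
M(v, J) = 8 + v
q(u, K) = -2 + u (q(u, K) = u - 1*2 = u - 2 = -2 + u)
1/(q(M(6, 8), -131) + 48374) = 1/((-2 + (8 + 6)) + 48374) = 1/((-2 + 14) + 48374) = 1/(12 + 48374) = 1/48386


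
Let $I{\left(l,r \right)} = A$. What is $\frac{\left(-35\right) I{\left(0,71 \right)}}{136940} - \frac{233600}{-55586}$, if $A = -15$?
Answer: $\frac{3201836665}{761194684} \approx 4.2063$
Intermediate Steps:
$I{\left(l,r \right)} = -15$
$\frac{\left(-35\right) I{\left(0,71 \right)}}{136940} - \frac{233600}{-55586} = \frac{\left(-35\right) \left(-15\right)}{136940} - \frac{233600}{-55586} = 525 \cdot \frac{1}{136940} - - \frac{116800}{27793} = \frac{105}{27388} + \frac{116800}{27793} = \frac{3201836665}{761194684}$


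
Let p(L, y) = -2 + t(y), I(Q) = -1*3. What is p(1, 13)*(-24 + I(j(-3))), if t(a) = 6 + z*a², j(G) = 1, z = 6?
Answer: -27486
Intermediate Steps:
I(Q) = -3
t(a) = 6 + 6*a²
p(L, y) = 4 + 6*y² (p(L, y) = -2 + (6 + 6*y²) = 4 + 6*y²)
p(1, 13)*(-24 + I(j(-3))) = (4 + 6*13²)*(-24 - 3) = (4 + 6*169)*(-27) = (4 + 1014)*(-27) = 1018*(-27) = -27486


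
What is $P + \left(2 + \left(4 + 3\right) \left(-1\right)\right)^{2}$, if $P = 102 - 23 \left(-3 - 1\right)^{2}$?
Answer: $-241$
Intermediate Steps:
$P = -266$ ($P = 102 - 23 \left(-4\right)^{2} = 102 - 368 = -266$)
$P + \left(2 + \left(4 + 3\right) \left(-1\right)\right)^{2} = -266 + \left(2 + \left(4 + 3\right) \left(-1\right)\right)^{2} = -266 + \left(2 + 7 \left(-1\right)\right)^{2} = -266 + \left(2 - 7\right)^{2} = -266 + \left(-5\right)^{2} = -266 + 25 = -241$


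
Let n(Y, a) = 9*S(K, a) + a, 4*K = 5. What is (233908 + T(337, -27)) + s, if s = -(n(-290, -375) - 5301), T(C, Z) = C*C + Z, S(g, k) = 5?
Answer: 353081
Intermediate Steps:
K = 5/4 (K = (¼)*5 = 5/4 ≈ 1.2500)
n(Y, a) = 45 + a (n(Y, a) = 9*5 + a = 45 + a)
T(C, Z) = Z + C² (T(C, Z) = C² + Z = Z + C²)
s = 5631 (s = -((45 - 375) - 5301) = -(-330 - 5301) = -1*(-5631) = 5631)
(233908 + T(337, -27)) + s = (233908 + (-27 + 337²)) + 5631 = (233908 + (-27 + 113569)) + 5631 = (233908 + 113542) + 5631 = 347450 + 5631 = 353081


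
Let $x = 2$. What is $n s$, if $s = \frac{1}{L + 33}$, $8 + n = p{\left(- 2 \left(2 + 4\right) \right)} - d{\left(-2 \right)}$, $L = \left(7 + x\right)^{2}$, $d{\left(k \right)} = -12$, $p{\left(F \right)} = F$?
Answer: $- \frac{4}{57} \approx -0.070175$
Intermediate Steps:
$L = 81$ ($L = \left(7 + 2\right)^{2} = 9^{2} = 81$)
$n = -8$ ($n = -8 - \left(-12 + 2 \left(2 + 4\right)\right) = -8 + \left(\left(-2\right) 6 + 12\right) = -8 + \left(-12 + 12\right) = -8 + 0 = -8$)
$s = \frac{1}{114}$ ($s = \frac{1}{81 + 33} = \frac{1}{114} \approx 0.0087719$)
$n s = \left(-8\right) \frac{1}{114} = - \frac{4}{57}$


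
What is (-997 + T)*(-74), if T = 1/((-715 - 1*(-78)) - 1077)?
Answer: 63227783/857 ≈ 73778.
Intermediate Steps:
T = -1/1714 (T = 1/((-715 + 78) - 1077) = 1/(-637 - 1077) = 1/(-1714) = -1/1714 ≈ -0.00058343)
(-997 + T)*(-74) = (-997 - 1/1714)*(-74) = -1708859/1714*(-74) = 63227783/857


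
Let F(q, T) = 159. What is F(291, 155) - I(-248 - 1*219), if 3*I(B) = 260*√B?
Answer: 159 - 260*I*√467/3 ≈ 159.0 - 1872.9*I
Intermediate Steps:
I(B) = 260*√B/3 (I(B) = (260*√B)/3 = 260*√B/3)
F(291, 155) - I(-248 - 1*219) = 159 - 260*√(-248 - 1*219)/3 = 159 - 260*√(-248 - 219)/3 = 159 - 260*√(-467)/3 = 159 - 260*I*√467/3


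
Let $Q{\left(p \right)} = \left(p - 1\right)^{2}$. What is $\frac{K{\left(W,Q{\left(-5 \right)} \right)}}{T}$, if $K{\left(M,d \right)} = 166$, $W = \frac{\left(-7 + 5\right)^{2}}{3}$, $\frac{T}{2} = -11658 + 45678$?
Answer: $\frac{83}{34020} \approx 0.0024397$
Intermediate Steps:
$T = 68040$ ($T = 2 \left(-11658 + 45678\right) = 2 \cdot 34020 = 68040$)
$Q{\left(p \right)} = \left(-1 + p\right)^{2}$
$W = \frac{4}{3}$ ($W = \left(-2\right)^{2} \cdot \frac{1}{3} = 4 \cdot \frac{1}{3} = \frac{4}{3} \approx 1.3333$)
$\frac{K{\left(W,Q{\left(-5 \right)} \right)}}{T} = \frac{166}{68040} = 166 \cdot \frac{1}{68040} = \frac{83}{34020}$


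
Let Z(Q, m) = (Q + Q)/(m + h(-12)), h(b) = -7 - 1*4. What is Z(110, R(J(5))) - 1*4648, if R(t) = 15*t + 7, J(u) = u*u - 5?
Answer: -343897/74 ≈ -4647.3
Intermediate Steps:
J(u) = -5 + u² (J(u) = u² - 5 = -5 + u²)
R(t) = 7 + 15*t
h(b) = -11 (h(b) = -7 - 4 = -11)
Z(Q, m) = 2*Q/(-11 + m) (Z(Q, m) = (Q + Q)/(m - 11) = (2*Q)/(-11 + m) = 2*Q/(-11 + m))
Z(110, R(J(5))) - 1*4648 = 2*110/(-11 + (7 + 15*(-5 + 5²))) - 1*4648 = 2*110/(-11 + (7 + 15*(-5 + 25))) - 4648 = 2*110/(-11 + (7 + 15*20)) - 4648 = 2*110/(-11 + (7 + 300)) - 4648 = 2*110/(-11 + 307) - 4648 = 2*110/296 - 4648 = 2*110*(1/296) - 4648 = 55/74 - 4648 = -343897/74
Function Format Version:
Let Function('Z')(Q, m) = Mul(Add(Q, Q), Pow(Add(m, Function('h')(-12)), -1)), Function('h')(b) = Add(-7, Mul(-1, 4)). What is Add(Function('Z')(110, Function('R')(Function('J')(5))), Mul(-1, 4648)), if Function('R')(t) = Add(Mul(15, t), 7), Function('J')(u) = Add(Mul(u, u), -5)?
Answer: Rational(-343897, 74) ≈ -4647.3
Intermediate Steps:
Function('J')(u) = Add(-5, Pow(u, 2)) (Function('J')(u) = Add(Pow(u, 2), -5) = Add(-5, Pow(u, 2)))
Function('R')(t) = Add(7, Mul(15, t))
Function('h')(b) = -11 (Function('h')(b) = Add(-7, -4) = -11)
Function('Z')(Q, m) = Mul(2, Q, Pow(Add(-11, m), -1)) (Function('Z')(Q, m) = Mul(Add(Q, Q), Pow(Add(m, -11), -1)) = Mul(Mul(2, Q), Pow(Add(-11, m), -1)) = Mul(2, Q, Pow(Add(-11, m), -1)))
Add(Function('Z')(110, Function('R')(Function('J')(5))), Mul(-1, 4648)) = Add(Mul(2, 110, Pow(Add(-11, Add(7, Mul(15, Add(-5, Pow(5, 2))))), -1)), Mul(-1, 4648)) = Add(Mul(2, 110, Pow(Add(-11, Add(7, Mul(15, Add(-5, 25)))), -1)), -4648) = Add(Mul(2, 110, Pow(Add(-11, Add(7, Mul(15, 20))), -1)), -4648) = Add(Mul(2, 110, Pow(Add(-11, Add(7, 300)), -1)), -4648) = Add(Mul(2, 110, Pow(Add(-11, 307), -1)), -4648) = Add(Mul(2, 110, Pow(296, -1)), -4648) = Add(Mul(2, 110, Rational(1, 296)), -4648) = Add(Rational(55, 74), -4648) = Rational(-343897, 74)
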